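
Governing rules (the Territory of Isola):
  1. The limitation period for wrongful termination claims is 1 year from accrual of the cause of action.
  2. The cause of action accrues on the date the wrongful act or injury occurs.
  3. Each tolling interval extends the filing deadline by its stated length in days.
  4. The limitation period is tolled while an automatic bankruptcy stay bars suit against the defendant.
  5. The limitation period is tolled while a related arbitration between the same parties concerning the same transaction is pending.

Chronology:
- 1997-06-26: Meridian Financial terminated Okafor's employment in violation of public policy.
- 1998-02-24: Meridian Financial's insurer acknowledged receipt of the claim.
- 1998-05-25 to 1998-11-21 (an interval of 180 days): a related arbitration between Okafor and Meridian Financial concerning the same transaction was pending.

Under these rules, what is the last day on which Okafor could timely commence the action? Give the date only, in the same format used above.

The cause of action accrued on 1997-06-26, the date of the act.
The untolled deadline — 1 year after 1997-06-26 — is 1998-06-26.
The period was tolled for 180 days by the pending related arbitration (1998-05-25 to 1998-11-21), pushing the deadline to 1998-12-23.
The other events in the timeline have no effect on the limitation period under the stated rules.

1998-12-23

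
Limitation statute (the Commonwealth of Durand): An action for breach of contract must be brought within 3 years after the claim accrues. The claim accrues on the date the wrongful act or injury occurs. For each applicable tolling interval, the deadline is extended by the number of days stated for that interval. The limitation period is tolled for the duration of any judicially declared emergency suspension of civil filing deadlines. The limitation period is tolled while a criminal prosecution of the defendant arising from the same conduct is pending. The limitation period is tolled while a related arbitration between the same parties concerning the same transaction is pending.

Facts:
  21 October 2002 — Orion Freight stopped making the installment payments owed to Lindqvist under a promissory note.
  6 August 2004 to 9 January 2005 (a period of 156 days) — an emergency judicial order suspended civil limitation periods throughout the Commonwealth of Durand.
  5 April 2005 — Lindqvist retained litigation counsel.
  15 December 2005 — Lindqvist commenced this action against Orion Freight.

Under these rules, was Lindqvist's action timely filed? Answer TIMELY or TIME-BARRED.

TIMELY

The claim accrued on 21 October 2002, when the wrongful act occurred.
Adding the 3 years base period to 21 October 2002 gives a deadline of 21 October 2005, before any tolling.
The emergency suspension of filing deadlines from 6 August 2004 to 9 January 2005 tolled the period for 156 days, extending the deadline to 26 March 2006.
None of the other events listed affects the running of the period under the stated rules.
Filing on 15 December 2005 beat the 26 March 2006 deadline — the action is timely.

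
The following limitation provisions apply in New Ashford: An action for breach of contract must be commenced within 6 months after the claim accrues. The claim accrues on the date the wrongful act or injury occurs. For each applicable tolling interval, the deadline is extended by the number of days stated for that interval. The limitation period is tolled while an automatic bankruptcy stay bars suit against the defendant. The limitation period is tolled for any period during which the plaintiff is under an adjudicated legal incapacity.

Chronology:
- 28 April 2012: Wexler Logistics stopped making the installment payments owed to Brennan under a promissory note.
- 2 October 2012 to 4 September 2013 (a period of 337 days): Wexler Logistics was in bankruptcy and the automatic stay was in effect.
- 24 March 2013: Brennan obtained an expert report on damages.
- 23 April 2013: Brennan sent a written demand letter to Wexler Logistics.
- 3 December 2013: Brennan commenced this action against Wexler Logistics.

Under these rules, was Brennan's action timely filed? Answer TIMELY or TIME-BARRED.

TIME-BARRED

The claim accrued on 28 April 2012, when the wrongful act occurred.
The untolled deadline — 6 months after 28 April 2012 — is 28 October 2012.
The automatic bankruptcy stay from 2 October 2012 to 4 September 2013 tolled the period for 337 days, extending the deadline to 30 September 2013.
None of the other events listed affects the running of the period under the stated rules.
The 3 December 2013 filing falls after the 30 September 2013 deadline; the claim is time-barred.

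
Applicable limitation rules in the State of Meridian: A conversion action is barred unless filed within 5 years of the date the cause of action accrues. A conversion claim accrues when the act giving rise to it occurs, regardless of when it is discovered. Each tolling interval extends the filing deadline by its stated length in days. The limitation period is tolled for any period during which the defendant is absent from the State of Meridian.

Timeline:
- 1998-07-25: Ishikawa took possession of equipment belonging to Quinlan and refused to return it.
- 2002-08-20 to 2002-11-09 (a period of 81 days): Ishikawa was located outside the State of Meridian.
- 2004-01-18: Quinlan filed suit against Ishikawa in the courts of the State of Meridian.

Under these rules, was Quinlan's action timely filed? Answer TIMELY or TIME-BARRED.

The claim accrued on 1998-07-25, when the wrongful act occurred.
Adding the 5 years base period to 1998-07-25 gives a deadline of 2003-07-25, before any tolling.
The defendant's absence from the jurisdiction from 2002-08-20 to 2002-11-09 tolled the period for 81 days, extending the deadline to 2003-10-14.
Filing on 2004-01-18 missed the 2003-10-14 deadline — the action is time-barred.

TIME-BARRED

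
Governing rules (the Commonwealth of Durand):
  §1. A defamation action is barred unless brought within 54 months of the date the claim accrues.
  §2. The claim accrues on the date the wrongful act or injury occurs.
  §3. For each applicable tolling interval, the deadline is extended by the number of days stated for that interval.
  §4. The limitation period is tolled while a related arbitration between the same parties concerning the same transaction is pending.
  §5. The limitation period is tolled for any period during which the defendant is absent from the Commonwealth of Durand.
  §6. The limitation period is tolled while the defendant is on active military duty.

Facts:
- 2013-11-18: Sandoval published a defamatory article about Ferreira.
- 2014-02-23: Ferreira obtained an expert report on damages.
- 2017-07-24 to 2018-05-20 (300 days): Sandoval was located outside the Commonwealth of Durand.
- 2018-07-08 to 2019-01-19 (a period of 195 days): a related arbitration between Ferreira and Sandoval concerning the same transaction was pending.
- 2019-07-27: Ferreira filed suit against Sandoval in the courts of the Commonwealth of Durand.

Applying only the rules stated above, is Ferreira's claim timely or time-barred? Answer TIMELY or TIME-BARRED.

TIMELY

The limitation period began to run on 2013-11-18.
54 months from 2013-11-18 is 2018-05-18.
Because the defendant's absence from the jurisdiction ran from 2017-07-24 to 2018-05-20, the deadline is extended by 300 days to 2019-03-14.
The period was tolled for 195 days by the pending related arbitration (2018-07-08 to 2019-01-19), pushing the deadline to 2019-09-25.
None of the other events listed affects the running of the period under the stated rules.
The 2019-07-27 filing precedes the 2019-09-25 deadline; the claim is timely.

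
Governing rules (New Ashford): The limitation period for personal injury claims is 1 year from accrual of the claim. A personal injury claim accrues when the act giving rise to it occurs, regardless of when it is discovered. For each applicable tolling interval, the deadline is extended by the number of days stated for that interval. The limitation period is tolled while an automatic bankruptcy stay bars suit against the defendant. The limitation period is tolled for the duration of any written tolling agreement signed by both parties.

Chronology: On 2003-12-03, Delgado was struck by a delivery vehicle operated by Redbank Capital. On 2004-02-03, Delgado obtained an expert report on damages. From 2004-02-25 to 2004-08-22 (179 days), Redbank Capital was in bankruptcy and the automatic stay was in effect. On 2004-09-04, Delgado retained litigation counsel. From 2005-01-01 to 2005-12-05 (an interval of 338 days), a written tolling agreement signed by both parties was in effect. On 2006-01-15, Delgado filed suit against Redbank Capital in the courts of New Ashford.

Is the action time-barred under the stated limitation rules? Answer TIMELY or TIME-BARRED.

The limitation period began to run on 2003-12-03.
1 year from 2003-12-03 is 2004-12-03.
The automatic bankruptcy stay from 2004-02-25 to 2004-08-22 tolled the period for 179 days, extending the deadline to 2005-05-31.
The written tolling agreement from 2005-01-01 to 2005-12-05 tolled the period for 338 days, extending the deadline to 2006-05-04.
None of the other events listed affects the running of the period under the stated rules.
The 2006-01-15 filing precedes the 2006-05-04 deadline; the claim is timely.

TIMELY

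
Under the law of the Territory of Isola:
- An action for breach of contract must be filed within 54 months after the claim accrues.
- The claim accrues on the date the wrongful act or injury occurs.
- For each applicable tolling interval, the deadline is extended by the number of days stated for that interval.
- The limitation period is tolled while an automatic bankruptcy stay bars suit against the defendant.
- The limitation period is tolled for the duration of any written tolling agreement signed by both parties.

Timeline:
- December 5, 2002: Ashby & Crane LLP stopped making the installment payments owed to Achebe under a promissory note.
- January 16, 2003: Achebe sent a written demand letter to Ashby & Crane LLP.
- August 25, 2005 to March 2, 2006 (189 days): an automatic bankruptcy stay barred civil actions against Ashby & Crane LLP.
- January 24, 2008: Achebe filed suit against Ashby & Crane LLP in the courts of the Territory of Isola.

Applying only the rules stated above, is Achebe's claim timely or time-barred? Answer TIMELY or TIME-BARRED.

TIME-BARRED

The limitation period began to run on December 5, 2002.
Adding the 54 months base period to December 5, 2002 gives a deadline of June 5, 2007, before any tolling.
Because the automatic bankruptcy stay ran from August 25, 2005 to March 2, 2006, the deadline is extended by 189 days to December 11, 2007.
Nothing else in the chronology tolls or restarts the period.
The January 24, 2008 filing falls after the December 11, 2007 deadline; the claim is time-barred.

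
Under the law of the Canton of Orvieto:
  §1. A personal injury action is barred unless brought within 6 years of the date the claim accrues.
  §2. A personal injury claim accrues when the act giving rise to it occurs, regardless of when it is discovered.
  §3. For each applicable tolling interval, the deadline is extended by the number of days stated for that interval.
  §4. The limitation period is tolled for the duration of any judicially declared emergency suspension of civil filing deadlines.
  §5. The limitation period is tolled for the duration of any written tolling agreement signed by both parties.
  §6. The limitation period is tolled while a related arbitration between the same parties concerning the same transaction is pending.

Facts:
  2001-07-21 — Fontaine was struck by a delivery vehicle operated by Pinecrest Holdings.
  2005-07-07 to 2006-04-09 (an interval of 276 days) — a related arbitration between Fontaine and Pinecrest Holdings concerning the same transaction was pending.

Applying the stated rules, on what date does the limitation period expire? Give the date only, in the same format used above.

The limitation period began to run on 2001-07-21.
6 years from 2001-07-21 is 2007-07-21.
Because the pending related arbitration ran from 2005-07-07 to 2006-04-09, the deadline is extended by 276 days to 2008-04-22.

2008-04-22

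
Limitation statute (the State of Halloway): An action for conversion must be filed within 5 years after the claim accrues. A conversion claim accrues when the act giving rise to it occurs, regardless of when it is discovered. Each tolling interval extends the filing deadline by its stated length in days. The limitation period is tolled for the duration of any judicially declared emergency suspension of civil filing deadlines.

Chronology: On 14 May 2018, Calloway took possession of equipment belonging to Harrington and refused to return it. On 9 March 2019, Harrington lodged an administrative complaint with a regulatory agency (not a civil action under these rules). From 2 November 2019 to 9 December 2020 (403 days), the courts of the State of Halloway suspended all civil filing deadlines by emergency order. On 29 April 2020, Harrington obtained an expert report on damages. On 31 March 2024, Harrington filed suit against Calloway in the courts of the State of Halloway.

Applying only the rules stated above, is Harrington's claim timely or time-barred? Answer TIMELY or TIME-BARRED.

The limitation period began to run on 14 May 2018.
5 years from 14 May 2018 is 14 May 2023.
The emergency suspension of filing deadlines from 2 November 2019 to 9 December 2020 tolled the period for 403 days, extending the deadline to 20 June 2024.
None of the other events listed affects the running of the period under the stated rules.
Filing on 31 March 2024 beat the 20 June 2024 deadline — the action is timely.

TIMELY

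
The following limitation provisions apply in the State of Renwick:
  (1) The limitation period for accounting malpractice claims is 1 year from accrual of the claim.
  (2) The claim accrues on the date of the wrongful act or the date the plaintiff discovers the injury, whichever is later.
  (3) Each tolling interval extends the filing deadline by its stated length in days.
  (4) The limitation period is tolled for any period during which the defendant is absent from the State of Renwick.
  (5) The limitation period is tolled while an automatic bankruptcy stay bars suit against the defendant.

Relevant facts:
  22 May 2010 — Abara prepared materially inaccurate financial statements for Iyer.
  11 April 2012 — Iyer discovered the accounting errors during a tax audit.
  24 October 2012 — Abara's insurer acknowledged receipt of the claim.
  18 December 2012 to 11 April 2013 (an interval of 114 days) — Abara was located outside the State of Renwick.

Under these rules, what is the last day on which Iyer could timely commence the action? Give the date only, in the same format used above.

Taking the later of the act (22 May 2010) and discovery (11 April 2012), the claim accrued on 11 April 2012.
1 year from 11 April 2012 is 11 April 2013.
Because the defendant's absence from the jurisdiction ran from 18 December 2012 to 11 April 2013, the deadline is extended by 114 days to 3 August 2013.
None of the other events listed affects the running of the period under the stated rules.

3 August 2013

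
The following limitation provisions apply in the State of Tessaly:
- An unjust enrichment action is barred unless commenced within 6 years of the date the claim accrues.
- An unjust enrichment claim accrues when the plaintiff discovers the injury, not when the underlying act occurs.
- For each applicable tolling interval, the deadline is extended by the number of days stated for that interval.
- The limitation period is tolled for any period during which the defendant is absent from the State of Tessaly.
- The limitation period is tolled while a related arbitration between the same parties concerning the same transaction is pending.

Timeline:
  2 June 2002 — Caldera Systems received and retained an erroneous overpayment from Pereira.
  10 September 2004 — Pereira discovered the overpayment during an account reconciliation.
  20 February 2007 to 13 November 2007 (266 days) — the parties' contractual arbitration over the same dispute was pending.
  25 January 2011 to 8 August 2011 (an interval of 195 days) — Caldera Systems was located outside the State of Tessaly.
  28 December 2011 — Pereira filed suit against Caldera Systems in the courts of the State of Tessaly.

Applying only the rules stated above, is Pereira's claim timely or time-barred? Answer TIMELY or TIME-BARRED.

The claim did not accrue until Pereira discovered the injury on 10 September 2004; the 2 June 2002 act date does not start the clock under the stated rule.
6 years from 10 September 2004 is 10 September 2010.
The period was tolled for 266 days by the pending related arbitration (20 February 2007 to 13 November 2007), pushing the deadline to 3 June 2011.
The defendant's absence from the jurisdiction from 25 January 2011 to 8 August 2011 tolled the period for 195 days, extending the deadline to 15 December 2011.
Filing on 28 December 2011 missed the 15 December 2011 deadline — the action is time-barred.

TIME-BARRED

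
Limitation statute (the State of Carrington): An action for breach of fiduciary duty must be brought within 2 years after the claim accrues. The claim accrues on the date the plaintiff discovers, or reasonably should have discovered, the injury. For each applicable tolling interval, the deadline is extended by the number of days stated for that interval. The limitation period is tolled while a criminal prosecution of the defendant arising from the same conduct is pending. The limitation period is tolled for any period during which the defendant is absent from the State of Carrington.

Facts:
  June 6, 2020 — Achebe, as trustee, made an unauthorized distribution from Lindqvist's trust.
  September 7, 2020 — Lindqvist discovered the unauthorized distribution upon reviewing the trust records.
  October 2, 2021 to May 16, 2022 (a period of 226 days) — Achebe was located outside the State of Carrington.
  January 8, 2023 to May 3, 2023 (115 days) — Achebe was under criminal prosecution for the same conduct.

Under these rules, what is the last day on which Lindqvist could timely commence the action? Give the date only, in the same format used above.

August 14, 2023

The claim did not accrue until Lindqvist discovered the injury on September 7, 2020; the June 6, 2020 act date does not start the clock under the stated rule.
Adding the 2 years base period to September 7, 2020 gives a deadline of September 7, 2022, before any tolling.
Because the defendant's absence from the jurisdiction ran from October 2, 2021 to May 16, 2022, the deadline is extended by 226 days to April 21, 2023.
The period was tolled for 115 days by the pending criminal prosecution (January 8, 2023 to May 3, 2023), pushing the deadline to August 14, 2023.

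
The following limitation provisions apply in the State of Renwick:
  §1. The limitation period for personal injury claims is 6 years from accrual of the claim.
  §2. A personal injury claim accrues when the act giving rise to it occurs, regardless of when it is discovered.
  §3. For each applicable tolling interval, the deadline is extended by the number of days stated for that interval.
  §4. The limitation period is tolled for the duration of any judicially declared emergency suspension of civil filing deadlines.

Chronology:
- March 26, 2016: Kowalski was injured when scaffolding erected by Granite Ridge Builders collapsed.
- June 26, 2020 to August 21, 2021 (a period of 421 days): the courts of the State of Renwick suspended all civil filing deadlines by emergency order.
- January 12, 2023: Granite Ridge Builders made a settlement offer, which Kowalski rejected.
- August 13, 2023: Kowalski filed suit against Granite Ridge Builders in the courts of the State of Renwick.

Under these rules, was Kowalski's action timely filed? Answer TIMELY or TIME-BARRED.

TIME-BARRED

The claim accrued on March 26, 2016, when the wrongful act occurred.
6 years from March 26, 2016 is March 26, 2022.
Because the emergency suspension of filing deadlines ran from June 26, 2020 to August 21, 2021, the deadline is extended by 421 days to May 21, 2023.
The other events in the timeline have no effect on the limitation period under the stated rules.
Filing on August 13, 2023 missed the May 21, 2023 deadline — the action is time-barred.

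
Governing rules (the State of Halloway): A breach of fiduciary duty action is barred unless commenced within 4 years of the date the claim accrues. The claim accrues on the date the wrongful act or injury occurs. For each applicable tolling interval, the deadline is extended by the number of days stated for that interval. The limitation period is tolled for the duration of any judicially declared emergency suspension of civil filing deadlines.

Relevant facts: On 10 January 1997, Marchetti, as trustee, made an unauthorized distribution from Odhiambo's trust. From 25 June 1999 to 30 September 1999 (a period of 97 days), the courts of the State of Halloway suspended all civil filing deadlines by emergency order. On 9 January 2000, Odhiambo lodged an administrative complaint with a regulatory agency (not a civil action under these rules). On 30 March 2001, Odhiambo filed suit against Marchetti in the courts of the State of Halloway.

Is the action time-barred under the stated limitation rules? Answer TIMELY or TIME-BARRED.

TIMELY

The claim accrued on 10 January 1997, when the wrongful act occurred.
The untolled deadline — 4 years after 10 January 1997 — is 10 January 2001.
The emergency suspension of filing deadlines from 25 June 1999 to 30 September 1999 tolled the period for 97 days, extending the deadline to 17 April 2001.
The other events in the timeline have no effect on the limitation period under the stated rules.
The 30 March 2001 filing precedes the 17 April 2001 deadline; the claim is timely.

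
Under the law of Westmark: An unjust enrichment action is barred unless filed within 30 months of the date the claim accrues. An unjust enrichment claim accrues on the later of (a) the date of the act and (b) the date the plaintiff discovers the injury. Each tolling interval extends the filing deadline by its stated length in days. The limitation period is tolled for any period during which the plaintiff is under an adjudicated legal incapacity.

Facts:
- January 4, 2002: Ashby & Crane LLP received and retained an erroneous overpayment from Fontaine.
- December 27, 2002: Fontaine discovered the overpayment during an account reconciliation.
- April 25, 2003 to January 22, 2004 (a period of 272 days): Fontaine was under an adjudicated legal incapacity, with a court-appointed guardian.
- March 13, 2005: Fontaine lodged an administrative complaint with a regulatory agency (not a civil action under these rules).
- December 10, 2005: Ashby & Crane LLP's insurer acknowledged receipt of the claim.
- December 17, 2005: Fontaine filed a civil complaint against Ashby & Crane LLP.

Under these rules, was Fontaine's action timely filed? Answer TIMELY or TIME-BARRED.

TIMELY

Because discovery on December 27, 2002 post-dates the January 4, 2002 act, accrual under the later-of rule falls on December 27, 2002.
Adding the 30 months base period to December 27, 2002 gives a deadline of June 27, 2005, before any tolling.
Because the plaintiff's legal incapacity ran from April 25, 2003 to January 22, 2004, the deadline is extended by 272 days to March 26, 2006.
Nothing else in the chronology tolls or restarts the period.
Filing on December 17, 2005 beat the March 26, 2006 deadline — the action is timely.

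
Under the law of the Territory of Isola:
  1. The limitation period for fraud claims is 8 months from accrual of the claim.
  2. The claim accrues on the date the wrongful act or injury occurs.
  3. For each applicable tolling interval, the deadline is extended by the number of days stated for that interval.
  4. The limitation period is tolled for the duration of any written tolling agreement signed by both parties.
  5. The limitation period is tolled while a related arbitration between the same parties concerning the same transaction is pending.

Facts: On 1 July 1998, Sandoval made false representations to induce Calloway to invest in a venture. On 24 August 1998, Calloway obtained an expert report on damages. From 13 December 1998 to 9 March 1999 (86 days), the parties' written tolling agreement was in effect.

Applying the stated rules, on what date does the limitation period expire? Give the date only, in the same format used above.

The claim accrued on 1 July 1998, when the wrongful act occurred.
The untolled deadline — 8 months after 1 July 1998 — is 1 March 1999.
The period was tolled for 86 days by the written tolling agreement (13 December 1998 to 9 March 1999), pushing the deadline to 26 May 1999.
Nothing else in the chronology tolls or restarts the period.

26 May 1999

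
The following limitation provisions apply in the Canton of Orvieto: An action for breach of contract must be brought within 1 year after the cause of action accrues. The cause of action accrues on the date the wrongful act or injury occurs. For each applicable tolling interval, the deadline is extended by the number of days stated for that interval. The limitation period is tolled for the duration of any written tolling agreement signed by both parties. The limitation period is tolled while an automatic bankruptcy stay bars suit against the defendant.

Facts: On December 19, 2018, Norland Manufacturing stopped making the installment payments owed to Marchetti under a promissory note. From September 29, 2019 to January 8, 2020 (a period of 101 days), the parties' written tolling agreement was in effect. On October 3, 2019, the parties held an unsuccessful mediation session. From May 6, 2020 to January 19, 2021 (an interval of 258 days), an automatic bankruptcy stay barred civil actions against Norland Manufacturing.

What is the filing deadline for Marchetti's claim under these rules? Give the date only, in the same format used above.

March 29, 2020

The cause of action accrued on December 19, 2018, the date of the act.
Adding the 1 year base period to December 19, 2018 gives a deadline of December 19, 2019, before any tolling.
The written tolling agreement from September 29, 2019 to January 8, 2020 tolled the period for 101 days, extending the deadline to March 29, 2020.
The automatic bankruptcy stay starting May 6, 2020 came too late — the period had run on March 29, 2020 — and so does not extend the deadline.
The other events in the timeline have no effect on the limitation period under the stated rules.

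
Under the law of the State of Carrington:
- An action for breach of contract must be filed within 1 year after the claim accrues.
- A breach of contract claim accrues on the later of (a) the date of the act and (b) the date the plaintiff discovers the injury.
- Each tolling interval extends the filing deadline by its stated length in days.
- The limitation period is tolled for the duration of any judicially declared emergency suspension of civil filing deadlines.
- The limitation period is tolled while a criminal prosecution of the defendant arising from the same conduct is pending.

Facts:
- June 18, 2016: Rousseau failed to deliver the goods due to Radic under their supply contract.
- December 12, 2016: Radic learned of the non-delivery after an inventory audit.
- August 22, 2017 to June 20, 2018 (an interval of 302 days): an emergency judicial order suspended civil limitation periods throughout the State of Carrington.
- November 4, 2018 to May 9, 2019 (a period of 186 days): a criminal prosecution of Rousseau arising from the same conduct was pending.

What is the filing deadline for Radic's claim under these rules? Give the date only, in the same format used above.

Taking the later of the act (June 18, 2016) and discovery (December 12, 2016), the claim accrued on December 12, 2016.
Adding the 1 year base period to December 12, 2016 gives a deadline of December 12, 2017, before any tolling.
The emergency suspension of filing deadlines from August 22, 2017 to June 20, 2018 tolled the period for 302 days, extending the deadline to October 10, 2018.
The pending criminal prosecution from November 4, 2018 to May 9, 2019 began after the period had already run on October 10, 2018, so it has no tolling effect.

October 10, 2018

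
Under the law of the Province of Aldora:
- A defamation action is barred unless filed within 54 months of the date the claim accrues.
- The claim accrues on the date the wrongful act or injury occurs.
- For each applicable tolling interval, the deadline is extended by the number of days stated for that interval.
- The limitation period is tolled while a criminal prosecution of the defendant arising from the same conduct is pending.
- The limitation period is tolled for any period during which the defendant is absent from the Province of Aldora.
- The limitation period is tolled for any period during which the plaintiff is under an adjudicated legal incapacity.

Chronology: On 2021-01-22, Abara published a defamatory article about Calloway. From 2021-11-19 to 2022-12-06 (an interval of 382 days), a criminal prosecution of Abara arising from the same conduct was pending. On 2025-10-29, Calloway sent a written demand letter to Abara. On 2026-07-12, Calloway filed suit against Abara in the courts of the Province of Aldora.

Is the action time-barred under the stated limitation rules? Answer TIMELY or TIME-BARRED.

The claim accrued on 2021-01-22, the date of the act.
Adding the 54 months base period to 2021-01-22 gives a deadline of 2025-07-22, before any tolling.
The pending criminal prosecution from 2021-11-19 to 2022-12-06 tolled the period for 382 days, extending the deadline to 2026-08-08.
Nothing else in the chronology tolls or restarts the period.
The 2026-07-12 filing precedes the 2026-08-08 deadline; the claim is timely.

TIMELY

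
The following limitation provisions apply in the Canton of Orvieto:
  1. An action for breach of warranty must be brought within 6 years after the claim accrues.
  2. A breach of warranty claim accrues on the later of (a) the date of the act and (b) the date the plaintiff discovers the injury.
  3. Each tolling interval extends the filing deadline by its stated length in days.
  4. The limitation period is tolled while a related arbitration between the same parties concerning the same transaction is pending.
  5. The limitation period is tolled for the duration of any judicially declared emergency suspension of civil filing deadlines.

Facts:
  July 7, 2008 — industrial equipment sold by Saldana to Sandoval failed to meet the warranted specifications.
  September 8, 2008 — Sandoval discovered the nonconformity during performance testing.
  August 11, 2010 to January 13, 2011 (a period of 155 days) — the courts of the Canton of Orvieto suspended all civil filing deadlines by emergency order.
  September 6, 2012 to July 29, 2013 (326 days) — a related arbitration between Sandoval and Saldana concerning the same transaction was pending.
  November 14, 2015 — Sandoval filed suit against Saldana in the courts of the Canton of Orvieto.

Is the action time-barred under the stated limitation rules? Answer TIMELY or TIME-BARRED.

TIMELY

Because discovery on September 8, 2008 post-dates the July 7, 2008 act, accrual under the later-of rule falls on September 8, 2008.
Adding the 6 years base period to September 8, 2008 gives a deadline of September 8, 2014, before any tolling.
The period was tolled for 155 days by the emergency suspension of filing deadlines (August 11, 2010 to January 13, 2011), pushing the deadline to February 10, 2015.
The pending related arbitration from September 6, 2012 to July 29, 2013 tolled the period for 326 days, extending the deadline to January 2, 2016.
Filing on November 14, 2015 beat the January 2, 2016 deadline — the action is timely.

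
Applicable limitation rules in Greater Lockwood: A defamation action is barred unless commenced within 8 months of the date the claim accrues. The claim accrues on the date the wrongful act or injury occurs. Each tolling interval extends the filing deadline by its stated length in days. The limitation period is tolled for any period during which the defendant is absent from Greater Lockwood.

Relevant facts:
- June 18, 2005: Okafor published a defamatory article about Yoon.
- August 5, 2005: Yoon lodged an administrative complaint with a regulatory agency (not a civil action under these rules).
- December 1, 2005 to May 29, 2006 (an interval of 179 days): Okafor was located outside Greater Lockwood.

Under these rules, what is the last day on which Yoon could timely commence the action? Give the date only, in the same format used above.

August 16, 2006

The limitation period began to run on June 18, 2005.
Adding the 8 months base period to June 18, 2005 gives a deadline of February 18, 2006, before any tolling.
The period was tolled for 179 days by the defendant's absence from the jurisdiction (December 1, 2005 to May 29, 2006), pushing the deadline to August 16, 2006.
The other events in the timeline have no effect on the limitation period under the stated rules.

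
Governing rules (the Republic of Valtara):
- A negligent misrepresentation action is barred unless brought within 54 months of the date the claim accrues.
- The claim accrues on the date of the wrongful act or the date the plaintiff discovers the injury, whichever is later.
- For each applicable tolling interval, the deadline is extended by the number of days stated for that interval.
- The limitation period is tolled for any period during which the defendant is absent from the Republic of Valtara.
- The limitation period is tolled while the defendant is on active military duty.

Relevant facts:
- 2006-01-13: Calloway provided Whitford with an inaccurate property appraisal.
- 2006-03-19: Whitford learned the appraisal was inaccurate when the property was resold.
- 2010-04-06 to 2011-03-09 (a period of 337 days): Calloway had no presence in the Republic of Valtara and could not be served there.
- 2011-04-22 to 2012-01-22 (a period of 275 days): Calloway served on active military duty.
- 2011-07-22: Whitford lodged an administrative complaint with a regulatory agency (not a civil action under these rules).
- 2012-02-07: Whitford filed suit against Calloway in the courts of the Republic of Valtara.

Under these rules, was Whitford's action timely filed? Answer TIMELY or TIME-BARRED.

TIMELY

Taking the later of the act (2006-01-13) and discovery (2006-03-19), the claim accrued on 2006-03-19.
Adding the 54 months base period to 2006-03-19 gives a deadline of 2010-09-19, before any tolling.
The period was tolled for 337 days by the defendant's absence from the jurisdiction (2010-04-06 to 2011-03-09), pushing the deadline to 2011-08-22.
The defendant's active military service from 2011-04-22 to 2012-01-22 tolled the period for 275 days, extending the deadline to 2012-05-23.
Nothing else in the chronology tolls or restarts the period.
Filing on 2012-02-07 beat the 2012-05-23 deadline — the action is timely.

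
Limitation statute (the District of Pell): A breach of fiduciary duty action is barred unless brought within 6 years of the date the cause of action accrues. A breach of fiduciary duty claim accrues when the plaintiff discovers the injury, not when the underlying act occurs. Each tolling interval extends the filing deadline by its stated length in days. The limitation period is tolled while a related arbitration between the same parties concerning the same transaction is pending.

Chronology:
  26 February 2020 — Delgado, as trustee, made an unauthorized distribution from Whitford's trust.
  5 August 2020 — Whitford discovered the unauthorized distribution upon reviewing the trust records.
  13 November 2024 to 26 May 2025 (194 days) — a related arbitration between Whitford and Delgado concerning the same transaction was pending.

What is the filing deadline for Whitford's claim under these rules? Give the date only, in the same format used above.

Accrual is tied to discovery, so the period began on 5 August 2020 rather than on 26 February 2020 when the act occurred.
6 years from 5 August 2020 is 5 August 2026.
The pending related arbitration from 13 November 2024 to 26 May 2025 tolled the period for 194 days, extending the deadline to 15 February 2027.

15 February 2027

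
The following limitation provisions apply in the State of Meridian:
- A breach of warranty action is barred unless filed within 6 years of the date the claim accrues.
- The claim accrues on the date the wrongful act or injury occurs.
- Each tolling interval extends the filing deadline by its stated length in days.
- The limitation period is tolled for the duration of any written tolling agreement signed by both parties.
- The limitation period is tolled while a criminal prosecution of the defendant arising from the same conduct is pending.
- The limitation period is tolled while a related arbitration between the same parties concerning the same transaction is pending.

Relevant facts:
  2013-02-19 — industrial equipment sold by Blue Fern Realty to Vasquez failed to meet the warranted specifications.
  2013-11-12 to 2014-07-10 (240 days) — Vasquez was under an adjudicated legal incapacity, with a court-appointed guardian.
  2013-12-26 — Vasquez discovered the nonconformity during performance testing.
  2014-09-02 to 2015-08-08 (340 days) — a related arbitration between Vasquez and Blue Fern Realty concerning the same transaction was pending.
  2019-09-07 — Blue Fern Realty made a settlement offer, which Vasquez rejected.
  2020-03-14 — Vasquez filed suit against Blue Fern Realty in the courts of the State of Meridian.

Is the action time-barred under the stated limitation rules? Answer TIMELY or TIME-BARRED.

TIME-BARRED

Because the rule ties accrual to occurrence, the claim accrued on 2013-02-19, not on the 2013-12-26 discovery date.
Adding the 6 years base period to 2013-02-19 gives a deadline of 2019-02-19, before any tolling.
Because the pending related arbitration ran from 2014-09-02 to 2015-08-08, the deadline is extended by 340 days to 2020-01-25.
No stated provision tolls the period for the plaintiff's incapacity, so the interval from 2013-11-12 to 2014-07-10 has no effect on the deadline.
The other events in the timeline have no effect on the limitation period under the stated rules.
Filing on 2020-03-14 missed the 2020-01-25 deadline — the action is time-barred.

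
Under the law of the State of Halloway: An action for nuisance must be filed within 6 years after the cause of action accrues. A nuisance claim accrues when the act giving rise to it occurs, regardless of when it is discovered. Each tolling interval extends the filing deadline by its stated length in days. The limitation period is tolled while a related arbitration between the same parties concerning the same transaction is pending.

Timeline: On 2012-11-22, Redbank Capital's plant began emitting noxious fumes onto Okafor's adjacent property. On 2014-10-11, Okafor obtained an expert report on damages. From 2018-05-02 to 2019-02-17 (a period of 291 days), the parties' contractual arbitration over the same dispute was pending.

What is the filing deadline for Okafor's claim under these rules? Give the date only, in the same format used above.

2019-09-09

The claim accrued on 2012-11-22, when the wrongful act occurred.
6 years from 2012-11-22 is 2018-11-22.
The pending related arbitration from 2018-05-02 to 2019-02-17 tolled the period for 291 days, extending the deadline to 2019-09-09.
Nothing else in the chronology tolls or restarts the period.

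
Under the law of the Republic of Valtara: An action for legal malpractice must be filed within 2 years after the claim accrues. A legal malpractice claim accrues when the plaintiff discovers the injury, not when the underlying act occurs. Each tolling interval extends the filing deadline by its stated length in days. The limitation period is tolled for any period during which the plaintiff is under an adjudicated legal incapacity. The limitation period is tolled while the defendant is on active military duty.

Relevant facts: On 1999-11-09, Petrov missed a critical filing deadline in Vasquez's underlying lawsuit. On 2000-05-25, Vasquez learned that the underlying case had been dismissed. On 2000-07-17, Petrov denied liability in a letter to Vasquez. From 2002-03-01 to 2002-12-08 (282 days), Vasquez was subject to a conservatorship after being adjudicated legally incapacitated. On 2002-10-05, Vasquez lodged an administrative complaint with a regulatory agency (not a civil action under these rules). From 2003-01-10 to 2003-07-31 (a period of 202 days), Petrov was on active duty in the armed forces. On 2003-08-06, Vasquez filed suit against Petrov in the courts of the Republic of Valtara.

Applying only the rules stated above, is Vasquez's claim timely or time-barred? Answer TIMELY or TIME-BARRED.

TIMELY

Accrual is tied to discovery, so the period began on 2000-05-25 rather than on 1999-11-09 when the act occurred.
Adding the 2 years base period to 2000-05-25 gives a deadline of 2002-05-25, before any tolling.
Because the plaintiff's legal incapacity ran from 2002-03-01 to 2002-12-08, the deadline is extended by 282 days to 2003-03-03.
The defendant's active military service from 2003-01-10 to 2003-07-31 tolled the period for 202 days, extending the deadline to 2003-09-21.
The other events in the timeline have no effect on the limitation period under the stated rules.
The 2003-08-06 filing precedes the 2003-09-21 deadline; the claim is timely.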